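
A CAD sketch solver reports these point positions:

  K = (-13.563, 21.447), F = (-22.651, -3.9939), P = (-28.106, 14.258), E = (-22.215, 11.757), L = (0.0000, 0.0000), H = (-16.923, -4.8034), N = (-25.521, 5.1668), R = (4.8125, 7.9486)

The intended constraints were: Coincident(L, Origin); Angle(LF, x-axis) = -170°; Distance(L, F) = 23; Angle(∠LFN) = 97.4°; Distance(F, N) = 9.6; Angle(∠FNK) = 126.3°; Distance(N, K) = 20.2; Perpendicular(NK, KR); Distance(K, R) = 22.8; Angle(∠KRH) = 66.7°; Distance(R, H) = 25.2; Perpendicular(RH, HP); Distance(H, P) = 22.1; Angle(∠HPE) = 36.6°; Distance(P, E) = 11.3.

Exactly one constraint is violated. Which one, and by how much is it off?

Distance(P, E) = 11.3 — off by 4.90.

L = (0.00, 0.00) ✓; LF at -170.0° ✓; |LF| = 23.00 ✓; ∠LFN = 97.40° ✓; |FN| = 9.600 ✓; ∠FNK = 126.3° ✓; |NK| = 20.20 ✓; ∠(NK, KR) = 90.00° ✓; |KR| = 22.80 ✓; ∠KRH = 66.70° ✓; |RH| = 25.20 ✓; ∠(RH, HP) = 90.00° ✓; |HP| = 22.10 ✓; ∠HPE = 36.60° ✓; |PE| = 6.400 ✗.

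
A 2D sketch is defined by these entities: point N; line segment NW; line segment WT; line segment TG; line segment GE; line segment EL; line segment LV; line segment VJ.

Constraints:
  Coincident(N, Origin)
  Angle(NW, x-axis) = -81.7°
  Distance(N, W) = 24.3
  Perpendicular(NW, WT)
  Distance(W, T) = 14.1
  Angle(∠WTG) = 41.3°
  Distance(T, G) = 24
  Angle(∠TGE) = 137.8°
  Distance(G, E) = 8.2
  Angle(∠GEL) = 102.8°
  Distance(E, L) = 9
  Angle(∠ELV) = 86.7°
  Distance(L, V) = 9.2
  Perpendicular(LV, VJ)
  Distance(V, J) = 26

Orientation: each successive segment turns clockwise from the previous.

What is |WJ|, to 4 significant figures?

31.25

∠ELV = 86.7° gives LV at -163.1° from the x-axis; with |LV| = 9.2, V = (7.547, -17.87). LV ⟂ VJ, so VJ runs at 106.9°; with |VJ| = 26.0, J = (-0.01114, 7.008). Then |WJ| = |J − W| = 31.25.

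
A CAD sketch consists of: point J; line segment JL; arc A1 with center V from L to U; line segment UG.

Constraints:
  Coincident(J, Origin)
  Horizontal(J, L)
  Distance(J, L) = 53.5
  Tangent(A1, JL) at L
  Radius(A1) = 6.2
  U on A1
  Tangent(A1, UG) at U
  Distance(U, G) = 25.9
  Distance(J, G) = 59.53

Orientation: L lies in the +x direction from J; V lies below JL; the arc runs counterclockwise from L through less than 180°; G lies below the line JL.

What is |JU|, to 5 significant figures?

47.815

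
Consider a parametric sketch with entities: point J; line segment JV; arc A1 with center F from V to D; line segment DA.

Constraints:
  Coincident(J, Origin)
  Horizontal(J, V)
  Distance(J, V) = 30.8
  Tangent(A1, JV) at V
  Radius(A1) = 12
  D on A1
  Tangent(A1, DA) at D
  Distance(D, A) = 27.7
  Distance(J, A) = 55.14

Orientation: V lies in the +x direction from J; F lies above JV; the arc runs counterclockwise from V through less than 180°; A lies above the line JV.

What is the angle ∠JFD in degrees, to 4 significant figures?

172.1°

J is at the origin; J and V share the same y with |JV| = 30.8 and V on the +x side, so V = (30.80, 0.000). Tangency of A1 to JV means the radius FV is perpendicular to JV, so F = V + (0, 12) = (30.80, 12.00). Since FD ⟂ DA (tangency), |FA| = √(12.0² + 27.7²) = 30.19 regardless of where D sits on A1. So A lies on both circle(J, 55.14) and circle(F, 30.19); the above-JV intersection is A = (36.04, 41.73). D is the foot of the tangent from A: D = (42.47, 14.79).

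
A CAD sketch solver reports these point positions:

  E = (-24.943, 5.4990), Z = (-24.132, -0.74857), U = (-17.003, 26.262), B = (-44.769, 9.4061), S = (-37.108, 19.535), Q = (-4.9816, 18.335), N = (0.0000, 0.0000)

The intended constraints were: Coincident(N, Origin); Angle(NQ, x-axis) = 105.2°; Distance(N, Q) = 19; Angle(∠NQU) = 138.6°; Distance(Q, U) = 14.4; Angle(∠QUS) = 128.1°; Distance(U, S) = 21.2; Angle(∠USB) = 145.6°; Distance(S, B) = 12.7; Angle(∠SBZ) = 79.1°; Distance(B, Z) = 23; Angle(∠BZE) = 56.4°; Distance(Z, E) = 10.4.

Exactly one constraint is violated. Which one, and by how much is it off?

Distance(Z, E) = 10.4 — off by 4.10.

N = (0.00, 0.00) ✓; NQ at 105.2° ✓; |NQ| = 19.00 ✓; ∠NQU = 138.6° ✓; |QU| = 14.40 ✓; ∠QUS = 128.1° ✓; |US| = 21.20 ✓; ∠USB = 145.6° ✓; |SB| = 12.70 ✓; ∠SBZ = 79.10° ✓; |BZ| = 23.00 ✓; ∠BZE = 56.40° ✓; |ZE| = 6.300 ✗.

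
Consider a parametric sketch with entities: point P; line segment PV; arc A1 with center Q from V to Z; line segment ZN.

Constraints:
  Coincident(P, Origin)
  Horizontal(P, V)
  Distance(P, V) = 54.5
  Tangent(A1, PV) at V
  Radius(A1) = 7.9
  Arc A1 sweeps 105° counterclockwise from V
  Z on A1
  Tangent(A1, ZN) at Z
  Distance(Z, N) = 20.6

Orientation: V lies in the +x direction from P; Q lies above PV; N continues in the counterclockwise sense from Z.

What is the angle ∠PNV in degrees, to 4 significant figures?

57.88°

P is at the origin; P and V share the same y with |PV| = 54.5 and V on the +x side, so V = (54.50, 0.000). A1 meets PV tangentially, so QV is at right angles to PV, so Q = V + (0, 7.9) = (54.50, 7.900). On A1, V sits at bearing -90° from Q; a 105° counterclockwise sweep puts Z at bearing 15°, so Z = Q + 7.9·(cos 15°, sin 15°) = (62.13, 9.945). Since A1 is tangent to ZN there, QZ ⟂ ZN, so ZN runs along (−sin 15°, cos 15°); with |ZN| = 20.6, N = (56.80, 29.84). Then cos ∠PNV = NP·NV / (|NP||NV|), giving 57.88°.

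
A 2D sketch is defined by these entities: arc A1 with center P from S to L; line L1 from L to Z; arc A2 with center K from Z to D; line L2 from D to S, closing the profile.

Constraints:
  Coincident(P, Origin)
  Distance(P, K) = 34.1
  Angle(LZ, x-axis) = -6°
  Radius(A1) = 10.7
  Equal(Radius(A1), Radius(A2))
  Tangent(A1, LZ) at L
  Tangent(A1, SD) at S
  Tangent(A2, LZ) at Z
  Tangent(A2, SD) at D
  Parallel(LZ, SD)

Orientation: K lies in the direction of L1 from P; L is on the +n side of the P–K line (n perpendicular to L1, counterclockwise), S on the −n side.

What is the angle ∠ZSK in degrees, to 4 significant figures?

14.69°

The slot axis is L1's direction at -6.0°, so u = (cos -6.0°, sin -6.0°) = (0.9945, -0.1045) and n = (−sin -6.0°, cos -6.0°) = (0.1045, 0.9945). P is at the origin and K lies 34.1 along u from P, so K = 34.1·u = (33.91, -3.564). Tangency of A1 to both parallel lines with radius 10.7 puts L and S at P ± 10.7·n: L = (1.118, 10.64), S = (-1.118, -10.64). Equal radii place Z and D the same way about K: Z = K + 10.7·n = (35.03, 7.077), D = K − 10.7·n = (32.79, -14.21). Then cos ∠ZSK = SZ·SK / (|SZ||SK|), giving 14.69°.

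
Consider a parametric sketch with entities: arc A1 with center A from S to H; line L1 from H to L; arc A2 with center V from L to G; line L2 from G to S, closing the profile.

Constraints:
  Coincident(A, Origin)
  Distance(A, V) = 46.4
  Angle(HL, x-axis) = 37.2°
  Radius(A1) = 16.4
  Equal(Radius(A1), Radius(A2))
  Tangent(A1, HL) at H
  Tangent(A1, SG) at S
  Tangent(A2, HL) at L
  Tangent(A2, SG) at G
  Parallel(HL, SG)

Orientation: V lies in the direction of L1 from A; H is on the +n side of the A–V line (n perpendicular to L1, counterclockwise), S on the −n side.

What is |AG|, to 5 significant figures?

49.213

Tangency of A1 to both parallel lines with radius 16.4 puts H and S at A ± 16.4·n: H = (-9.9154, 13.063), S = (9.9154, -13.063). Equal radii place L and G the same way about V: L = V + 16.4·n = (27.044, 41.116), G = V − 16.4·n = (46.874, 14.990). Then |AG| = |G − A| = 49.213.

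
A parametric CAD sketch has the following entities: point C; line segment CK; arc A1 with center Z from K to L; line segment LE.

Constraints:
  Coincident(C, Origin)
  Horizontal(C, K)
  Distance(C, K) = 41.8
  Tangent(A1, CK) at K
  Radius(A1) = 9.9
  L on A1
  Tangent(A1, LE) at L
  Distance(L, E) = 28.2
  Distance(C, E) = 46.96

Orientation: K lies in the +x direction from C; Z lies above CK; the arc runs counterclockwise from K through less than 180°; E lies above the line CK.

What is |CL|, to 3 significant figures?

51.7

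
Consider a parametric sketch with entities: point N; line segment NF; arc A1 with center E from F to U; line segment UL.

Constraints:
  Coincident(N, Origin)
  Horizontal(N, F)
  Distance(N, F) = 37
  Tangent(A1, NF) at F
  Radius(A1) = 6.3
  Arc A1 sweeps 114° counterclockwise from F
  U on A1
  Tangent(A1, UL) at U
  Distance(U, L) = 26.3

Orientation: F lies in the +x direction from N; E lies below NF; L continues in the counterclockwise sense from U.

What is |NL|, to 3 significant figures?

53.3

On A1, F sits at bearing 90° from E; a 114° counterclockwise sweep puts U at bearing 204°, so U = E + 6.3·(cos 204°, sin 204°) = (31.2, -8.86). The tangent condition forces EU to be normal to UL, so UL runs along (−sin 204°, cos 204°); with |UL| = 26.3, L = (41.9, -32.9). Then |NL| = |L − N| = 53.3.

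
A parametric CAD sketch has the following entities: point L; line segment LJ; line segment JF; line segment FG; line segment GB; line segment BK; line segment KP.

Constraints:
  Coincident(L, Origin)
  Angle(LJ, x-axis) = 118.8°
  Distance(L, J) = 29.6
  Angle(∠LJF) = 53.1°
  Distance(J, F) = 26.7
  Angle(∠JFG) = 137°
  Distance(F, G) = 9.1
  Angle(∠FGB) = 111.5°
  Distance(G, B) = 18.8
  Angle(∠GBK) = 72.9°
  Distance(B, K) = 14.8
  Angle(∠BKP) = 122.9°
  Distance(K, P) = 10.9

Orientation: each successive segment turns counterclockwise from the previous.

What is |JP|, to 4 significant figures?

16.39

L is at the origin; LJ runs at 118.8° with length 29.6, so J = (-14.26, 25.94). ∠LJF = 53.1° gives JF at -114.3° from the x-axis; with |JF| = 26.7, F = (-25.25, 1.604). ∠JFG = 137.0° gives FG at -71.30° from the x-axis; with |FG| = 9.1, G = (-22.33, -7.015). ∠FGB = 111.5° gives GB at -2.800° from the x-axis; with |GB| = 18.8, B = (-3.552, -7.934). ∠GBK = 72.9° gives BK at 104.3° from the x-axis; with |BK| = 14.8, K = (-7.208, 6.408). ∠BKP = 122.9° gives KP at 161.4° from the x-axis; with |KP| = 10.9, P = (-17.54, 9.884). Then |JP| = |P − J| = 16.39.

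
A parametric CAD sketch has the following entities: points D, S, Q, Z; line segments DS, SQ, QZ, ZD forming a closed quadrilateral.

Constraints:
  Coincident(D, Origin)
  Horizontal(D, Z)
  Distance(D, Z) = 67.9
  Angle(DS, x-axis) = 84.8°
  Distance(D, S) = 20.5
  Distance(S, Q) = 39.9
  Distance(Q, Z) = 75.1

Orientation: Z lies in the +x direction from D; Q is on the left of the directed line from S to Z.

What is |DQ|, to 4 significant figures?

59.61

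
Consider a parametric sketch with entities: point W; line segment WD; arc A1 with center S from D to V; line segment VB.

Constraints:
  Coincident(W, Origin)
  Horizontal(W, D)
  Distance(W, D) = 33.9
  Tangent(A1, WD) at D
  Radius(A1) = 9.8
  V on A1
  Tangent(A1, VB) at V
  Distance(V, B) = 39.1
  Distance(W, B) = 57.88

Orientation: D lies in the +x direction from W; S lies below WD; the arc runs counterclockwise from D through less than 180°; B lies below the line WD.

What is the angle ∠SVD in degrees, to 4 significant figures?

41.17°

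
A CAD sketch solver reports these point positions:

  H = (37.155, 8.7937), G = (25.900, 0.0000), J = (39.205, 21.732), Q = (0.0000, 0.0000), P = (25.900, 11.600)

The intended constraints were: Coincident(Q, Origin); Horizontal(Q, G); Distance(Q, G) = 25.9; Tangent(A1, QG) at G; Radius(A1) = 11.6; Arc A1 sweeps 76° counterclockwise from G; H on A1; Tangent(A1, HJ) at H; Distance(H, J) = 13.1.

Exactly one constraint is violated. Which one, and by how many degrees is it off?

Tangent(A1, HJ) at H — off by 5.00°.

Q = (0.00, 0.00) ✓; Q.y = 0.00, G.y = 0.00 ✓; |QG| = 25.90 ✓; ∠(PG, GQ) = 90.00° ✓; |PG| = 11.60 ✓; bearing(P→H) − bearing(P→G) = 76.00° ✓; |PH| = 11.60 ✓; ∠(PH, HJ) = 85.00° ✗; |HJ| = 13.10 ✓.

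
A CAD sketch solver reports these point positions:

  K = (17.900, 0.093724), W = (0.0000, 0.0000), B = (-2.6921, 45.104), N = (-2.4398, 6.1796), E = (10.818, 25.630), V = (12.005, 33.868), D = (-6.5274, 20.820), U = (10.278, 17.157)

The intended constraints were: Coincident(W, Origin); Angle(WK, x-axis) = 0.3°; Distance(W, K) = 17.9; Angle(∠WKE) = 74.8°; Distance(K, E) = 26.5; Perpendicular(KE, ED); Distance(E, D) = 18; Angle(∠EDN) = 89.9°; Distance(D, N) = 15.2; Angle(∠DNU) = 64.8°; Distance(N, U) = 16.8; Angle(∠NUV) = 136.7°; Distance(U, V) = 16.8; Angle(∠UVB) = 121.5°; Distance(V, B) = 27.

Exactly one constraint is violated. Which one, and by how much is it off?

Distance(V, B) = 27 — off by 8.50.

W = (0.00, 0.00) ✓; WK at 0.3000° ✓; |WK| = 17.90 ✓; ∠WKE = 74.80° ✓; |KE| = 26.50 ✓; ∠(KE, ED) = 90.00° ✓; |ED| = 18.00 ✓; ∠EDN = 89.90° ✓; |DN| = 15.20 ✓; ∠DNU = 64.80° ✓; |NU| = 16.80 ✓; ∠NUV = 136.7° ✓; |UV| = 16.80 ✓; ∠UVB = 121.5° ✓; |VB| = 18.50 ✗.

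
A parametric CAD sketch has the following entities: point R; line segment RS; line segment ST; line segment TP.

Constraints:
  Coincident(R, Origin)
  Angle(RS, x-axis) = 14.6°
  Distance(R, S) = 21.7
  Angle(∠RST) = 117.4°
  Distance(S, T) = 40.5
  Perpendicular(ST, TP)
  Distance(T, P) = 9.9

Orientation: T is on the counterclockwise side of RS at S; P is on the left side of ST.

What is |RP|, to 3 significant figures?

51.3

∠RST = 117.4°, so ST runs at 14.6° + (180° − 117.4°) = 77.2° from the x-axis; with |ST| = 40.5, T = S + 40.5·(cos 77.2°, sin 77.2°) = (30.0, 45.0). ST is perpendicular to TP; with |TP| = 9.9 on the left of ST, P = T + 9.9·(-0.975, 0.222) = (20.3, 47.2). Then |RP| = |P − R| = 51.3.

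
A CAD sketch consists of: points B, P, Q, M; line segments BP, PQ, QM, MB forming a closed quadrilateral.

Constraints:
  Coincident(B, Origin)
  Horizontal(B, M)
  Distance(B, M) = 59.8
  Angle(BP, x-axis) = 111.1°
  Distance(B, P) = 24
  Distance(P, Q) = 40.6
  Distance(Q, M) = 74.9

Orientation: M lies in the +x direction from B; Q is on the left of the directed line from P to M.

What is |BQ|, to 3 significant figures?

58.7

B is at the origin; B and M share the same y with |BM| = 59.8 and M in +x, so M = (59.8, 0). BP runs at 111.1° with |BP| = 24.0, so P = (-8.64, 22.4). Q is determined by |PQ| = 40.6 and |QM| = 74.9 together: it lies at the intersection of circle(P, 40.6) and circle(M, 74.9). With |PM| = 72.0, the foot of the radical line on PM is 8.50 from P and the perpendicular offset is √(40.6² − 8.50²) = 39.7. Taking the left-of-PM solution: Q = (11.8, 57.5).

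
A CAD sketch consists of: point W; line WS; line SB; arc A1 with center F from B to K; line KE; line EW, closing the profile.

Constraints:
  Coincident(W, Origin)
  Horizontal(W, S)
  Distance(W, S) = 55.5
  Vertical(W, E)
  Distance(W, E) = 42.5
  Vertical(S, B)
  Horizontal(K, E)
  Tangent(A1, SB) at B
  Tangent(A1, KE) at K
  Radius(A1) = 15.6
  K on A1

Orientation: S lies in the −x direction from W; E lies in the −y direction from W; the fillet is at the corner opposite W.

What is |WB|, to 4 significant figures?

61.68

W is at the origin; WS is horizontal with |WS| = 55.5 and S on the −x side, so S = (-55.50, 0.000). W and E share the same x with |WE| = 42.5 and E on the −y side, so E = (0.000, -42.50). The virtual corner opposite W is at (-55.50, -42.50). Since A1 is tangent to SB there, FB ⟂ SB and the tangent condition forces FK to be normal to KE, with radius 15.6, so the center F sits 15.6 in from both sides at F = (-39.90, -26.90). That places the tangent points at B = (-55.50, -26.90) on SB and K = (-39.90, -42.50) on KE. Then |WB| = |B − W| = 61.68.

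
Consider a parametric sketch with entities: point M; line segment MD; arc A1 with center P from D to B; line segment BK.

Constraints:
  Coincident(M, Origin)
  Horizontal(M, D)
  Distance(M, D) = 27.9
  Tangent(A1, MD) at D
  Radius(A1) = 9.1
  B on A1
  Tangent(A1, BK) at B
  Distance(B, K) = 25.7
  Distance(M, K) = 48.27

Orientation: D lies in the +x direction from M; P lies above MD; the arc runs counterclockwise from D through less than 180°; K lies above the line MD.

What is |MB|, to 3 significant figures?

38.4

Checks: |PB| = 9.100 ✓; ∠(PB, BK) = 90.00° ✓; |BK| = 25.70 ✓; |MK| = 48.27 ✓.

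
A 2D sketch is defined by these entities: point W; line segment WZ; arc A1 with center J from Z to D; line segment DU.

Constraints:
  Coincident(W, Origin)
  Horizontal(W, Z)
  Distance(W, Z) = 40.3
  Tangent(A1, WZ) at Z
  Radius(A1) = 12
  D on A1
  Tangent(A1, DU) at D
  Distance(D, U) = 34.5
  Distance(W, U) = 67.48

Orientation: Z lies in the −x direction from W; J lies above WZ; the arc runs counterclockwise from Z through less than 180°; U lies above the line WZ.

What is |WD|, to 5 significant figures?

35.052

W is at the origin; W and Z share the same y with |WZ| = 40.3 and Z on the −x side, so Z = (-40.300, 0.0000). The tangent condition forces JZ to be normal to WZ, so J = Z + (0, 12) = (-40.300, 12.000). Since JD ⟂ DU (tangency), |JU| = √(12.0² + 34.5²) = 36.527 regardless of where D sits on A1. So U lies on both circle(W, 67.48) and circle(J, 36.527); the above-WZ intersection is U = (-47.651, 47.780). D is the foot of the tangent from U: D = (-29.991, 18.143).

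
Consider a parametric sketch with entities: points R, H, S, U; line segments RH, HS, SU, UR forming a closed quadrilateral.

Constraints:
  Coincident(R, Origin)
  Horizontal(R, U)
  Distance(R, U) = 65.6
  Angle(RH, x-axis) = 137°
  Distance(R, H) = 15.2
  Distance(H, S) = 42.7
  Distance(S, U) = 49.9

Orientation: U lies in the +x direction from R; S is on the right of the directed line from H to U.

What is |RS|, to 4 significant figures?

27.50

R is at the origin; RU is horizontal with |RU| = 65.6 and U in +x, so U = (65.6, 0). RH runs at 137.0° with |RH| = 15.2, so H = (-11.12, 10.37). S is determined by |HS| = 42.7 and |SU| = 49.9 together: it lies at the intersection of circle(H, 42.7) and circle(U, 49.9). With |HU| = 77.41, the foot of the radical line on HU is 34.40 from H and the perpendicular offset is √(42.7² − 34.40²) = 25.30. Taking the right-of-HU solution: S = (19.59, -19.31).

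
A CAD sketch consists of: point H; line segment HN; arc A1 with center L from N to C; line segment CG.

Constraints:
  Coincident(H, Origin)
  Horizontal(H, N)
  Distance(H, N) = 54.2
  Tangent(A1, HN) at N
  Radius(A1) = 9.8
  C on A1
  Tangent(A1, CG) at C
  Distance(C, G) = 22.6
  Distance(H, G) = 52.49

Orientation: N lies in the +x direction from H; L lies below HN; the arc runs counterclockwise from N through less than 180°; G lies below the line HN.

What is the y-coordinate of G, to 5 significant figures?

-31.284

H is at the origin; H and N share the same y with |HN| = 54.2 and N on the +x side, so N = (54.200, 0.0000). The tangent condition forces LN to be normal to HN, so L = N + (0, -9.8) = (54.200, -9.8000). Since LC ⟂ CG (tangency), |LG| = √(9.8² + 22.6²) = 24.633 regardless of where C sits on A1. So G lies on both circle(H, 52.49) and circle(L, 24.633); the below-HN intersection is G = (42.149, -31.284). C is the foot of the tangent from G: C = (44.451, -8.8016).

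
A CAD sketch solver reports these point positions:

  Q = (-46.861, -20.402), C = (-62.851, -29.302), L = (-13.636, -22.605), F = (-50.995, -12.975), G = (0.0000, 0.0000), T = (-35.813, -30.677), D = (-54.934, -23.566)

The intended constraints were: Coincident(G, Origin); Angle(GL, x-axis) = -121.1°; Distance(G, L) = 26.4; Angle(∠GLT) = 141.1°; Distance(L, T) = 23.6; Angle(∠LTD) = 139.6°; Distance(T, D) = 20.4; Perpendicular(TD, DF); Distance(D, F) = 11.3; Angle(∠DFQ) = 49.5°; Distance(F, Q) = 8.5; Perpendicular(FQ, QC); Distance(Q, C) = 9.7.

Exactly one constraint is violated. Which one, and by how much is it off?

Distance(Q, C) = 9.7 — off by 8.60.

G = (0.00, 0.00) ✓; GL at -121.1° ✓; |GL| = 26.40 ✓; ∠GLT = 141.1° ✓; |LT| = 23.60 ✓; ∠LTD = 139.6° ✓; |TD| = 20.40 ✓; ∠(TD, DF) = 90.00° ✓; |DF| = 11.30 ✓; ∠DFQ = 49.50° ✓; |FQ| = 8.500 ✓; ∠(FQ, QC) = 90.00° ✓; |QC| = 18.30 ✗.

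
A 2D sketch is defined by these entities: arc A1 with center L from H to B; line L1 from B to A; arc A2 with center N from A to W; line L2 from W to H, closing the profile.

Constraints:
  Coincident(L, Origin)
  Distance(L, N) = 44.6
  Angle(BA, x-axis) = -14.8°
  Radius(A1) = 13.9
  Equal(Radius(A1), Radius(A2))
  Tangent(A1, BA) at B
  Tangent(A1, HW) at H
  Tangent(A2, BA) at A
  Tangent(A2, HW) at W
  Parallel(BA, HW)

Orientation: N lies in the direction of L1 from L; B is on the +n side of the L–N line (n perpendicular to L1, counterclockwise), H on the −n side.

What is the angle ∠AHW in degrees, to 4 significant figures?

31.94°

The slot axis is L1's direction at -14.8°, so u = (cos -14.8°, sin -14.8°) = (0.9668, -0.2554) and n = (−sin -14.8°, cos -14.8°) = (0.2554, 0.9668). L is at the origin and N lies 44.6 along u from L, so N = 44.6·u = (43.12, -11.39). Tangency of A1 to both parallel lines with radius 13.9 puts B and H at L ± 13.9·n: B = (3.551, 13.44), H = (-3.551, -13.44). Equal radii place A and W the same way about N: A = N + 13.9·n = (46.67, 2.046), W = N − 13.9·n = (39.57, -24.83). Then cos ∠AHW = HA·HW / (|HA||HW|), giving 31.94°.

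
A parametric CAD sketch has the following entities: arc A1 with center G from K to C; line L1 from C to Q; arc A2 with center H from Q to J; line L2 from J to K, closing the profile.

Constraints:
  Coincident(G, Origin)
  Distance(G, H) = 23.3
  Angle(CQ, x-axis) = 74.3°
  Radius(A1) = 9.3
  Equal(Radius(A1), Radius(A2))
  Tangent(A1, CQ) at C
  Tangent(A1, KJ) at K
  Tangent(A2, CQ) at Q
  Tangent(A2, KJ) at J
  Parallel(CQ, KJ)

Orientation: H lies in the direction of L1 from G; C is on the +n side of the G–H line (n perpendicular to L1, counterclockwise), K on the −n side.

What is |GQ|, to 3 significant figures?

25.1

The slot axis is L1's direction at 74.3°, so u = (cos 74.3°, sin 74.3°) = (0.271, 0.963) and n = (−sin 74.3°, cos 74.3°) = (-0.963, 0.271). G is at the origin and H lies 23.3 along u from G, so H = 23.3·u = (6.30, 22.4). Tangency of A1 to both parallel lines with radius 9.3 puts C and K at G ± 9.3·n: C = (-8.95, 2.52), K = (8.95, -2.52). Equal radii place Q and J the same way about H: Q = H + 9.3·n = (-2.65, 24.9), J = H − 9.3·n = (15.3, 19.9). Then |GQ| = |Q − G| = 25.1.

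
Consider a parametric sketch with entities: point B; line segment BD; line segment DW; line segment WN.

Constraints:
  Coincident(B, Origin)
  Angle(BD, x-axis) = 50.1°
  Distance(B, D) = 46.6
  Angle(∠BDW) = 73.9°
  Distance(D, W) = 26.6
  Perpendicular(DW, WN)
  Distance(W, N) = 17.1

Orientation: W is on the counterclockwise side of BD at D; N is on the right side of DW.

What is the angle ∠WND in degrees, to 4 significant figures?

57.26°

∠BDW = 73.9°, so DW runs at 50.1° + (180° − 73.9°) = 156.2° from the x-axis; with |DW| = 26.6, W = D + 26.6·(cos 156.2°, sin 156.2°) = (5.554, 46.48). DW is perpendicular to WN; with |WN| = 17.1 on the right of DW, N = W + 17.1·(0.4035, 0.9150) = (12.45, 62.13). Then cos ∠WND = NW·ND / (|NW||ND|), giving 57.26°.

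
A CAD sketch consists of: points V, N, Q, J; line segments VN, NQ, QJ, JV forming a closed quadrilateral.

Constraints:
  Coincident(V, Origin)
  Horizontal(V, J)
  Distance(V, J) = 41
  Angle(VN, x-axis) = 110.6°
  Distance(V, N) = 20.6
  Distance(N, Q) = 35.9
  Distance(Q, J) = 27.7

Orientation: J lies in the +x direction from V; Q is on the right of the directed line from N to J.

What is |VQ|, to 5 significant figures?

17.354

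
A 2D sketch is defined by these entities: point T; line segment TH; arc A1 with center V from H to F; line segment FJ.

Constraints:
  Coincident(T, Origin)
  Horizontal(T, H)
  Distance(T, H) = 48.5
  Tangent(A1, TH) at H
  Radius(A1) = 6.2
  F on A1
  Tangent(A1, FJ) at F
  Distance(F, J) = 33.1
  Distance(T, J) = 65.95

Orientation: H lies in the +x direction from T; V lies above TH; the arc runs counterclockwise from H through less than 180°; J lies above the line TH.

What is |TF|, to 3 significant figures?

55.1

Checks: |VF| = 6.200 ✓; ∠(VF, FJ) = 90.00° ✓; |FJ| = 33.10 ✓; |TJ| = 65.95 ✓.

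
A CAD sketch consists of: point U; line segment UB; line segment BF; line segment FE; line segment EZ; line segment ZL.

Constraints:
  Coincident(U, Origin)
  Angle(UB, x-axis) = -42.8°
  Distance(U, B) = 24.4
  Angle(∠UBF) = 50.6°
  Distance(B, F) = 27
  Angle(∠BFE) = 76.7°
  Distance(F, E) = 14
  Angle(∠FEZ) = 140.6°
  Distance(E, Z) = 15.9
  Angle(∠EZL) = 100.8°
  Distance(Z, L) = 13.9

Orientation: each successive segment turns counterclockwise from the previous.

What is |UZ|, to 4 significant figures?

6.195

∠BFE = 76.7° gives FE at -170.1° from the x-axis; with |FE| = 14.0, E = (5.713, 7.967). ∠FEZ = 140.6° gives EZ at -130.7° from the x-axis; with |EZ| = 15.9, Z = (-4.656, -4.087). Then |UZ| = |Z − U| = 6.195.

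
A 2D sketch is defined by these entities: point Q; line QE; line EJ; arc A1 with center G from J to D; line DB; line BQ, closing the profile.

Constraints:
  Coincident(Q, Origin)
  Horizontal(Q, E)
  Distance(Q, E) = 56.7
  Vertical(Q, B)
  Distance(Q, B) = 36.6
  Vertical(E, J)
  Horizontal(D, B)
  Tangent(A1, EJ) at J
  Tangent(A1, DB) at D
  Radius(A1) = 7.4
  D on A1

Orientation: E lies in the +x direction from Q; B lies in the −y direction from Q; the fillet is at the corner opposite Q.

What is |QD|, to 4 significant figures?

61.40

The virtual corner opposite Q is at (56.70, -36.60). A1 meets EJ tangentially, so GJ is at right angles to EJ and the tangent condition forces GD to be normal to DB, with radius 7.4, so the center G sits 7.4 in from both sides at G = (49.30, -29.20). That places the tangent points at J = (56.70, -29.20) on EJ and D = (49.30, -36.60) on DB. Then |QD| = |D − Q| = 61.40.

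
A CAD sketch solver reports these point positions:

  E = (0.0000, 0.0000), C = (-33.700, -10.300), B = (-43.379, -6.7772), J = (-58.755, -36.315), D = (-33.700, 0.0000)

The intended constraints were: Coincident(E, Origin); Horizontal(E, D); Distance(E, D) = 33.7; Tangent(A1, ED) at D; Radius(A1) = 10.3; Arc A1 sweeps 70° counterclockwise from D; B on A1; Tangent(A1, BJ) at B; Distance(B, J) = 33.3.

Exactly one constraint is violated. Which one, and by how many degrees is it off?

Tangent(A1, BJ) at B — off by 7.50°.

E = (0.00, 0.00) ✓; E.y = 0.00, D.y = 0.00 ✓; |ED| = 33.70 ✓; ∠(CD, DE) = 90.00° ✓; |CD| = 10.30 ✓; bearing(C→B) − bearing(C→D) = 70.00° ✓; |CB| = 10.30 ✓; ∠(CB, BJ) = 97.50° ✗; |BJ| = 33.30 ✓.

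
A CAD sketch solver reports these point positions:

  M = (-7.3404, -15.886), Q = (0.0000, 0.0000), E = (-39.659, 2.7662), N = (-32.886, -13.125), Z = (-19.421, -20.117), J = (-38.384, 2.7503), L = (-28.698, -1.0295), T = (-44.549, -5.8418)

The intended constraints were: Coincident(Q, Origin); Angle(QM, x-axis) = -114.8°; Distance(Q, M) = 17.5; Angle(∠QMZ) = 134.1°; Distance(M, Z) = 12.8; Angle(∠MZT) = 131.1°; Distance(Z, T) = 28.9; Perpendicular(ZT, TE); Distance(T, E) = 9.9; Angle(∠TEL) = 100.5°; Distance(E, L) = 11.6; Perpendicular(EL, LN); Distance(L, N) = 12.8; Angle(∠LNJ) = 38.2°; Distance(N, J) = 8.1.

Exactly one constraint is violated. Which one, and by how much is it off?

Distance(N, J) = 8.1 — off by 8.70.

Q = (0.00, 0.00) ✓; QM at -114.8° ✓; |QM| = 17.50 ✓; ∠QMZ = 134.1° ✓; |MZ| = 12.80 ✓; ∠MZT = 131.1° ✓; |ZT| = 28.90 ✓; ∠(ZT, TE) = 90.00° ✓; |TE| = 9.900 ✓; ∠TEL = 100.5° ✓; |EL| = 11.60 ✓; ∠(EL, LN) = 90.00° ✓; |LN| = 12.80 ✓; ∠LNJ = 38.20° ✓; |NJ| = 16.80 ✗.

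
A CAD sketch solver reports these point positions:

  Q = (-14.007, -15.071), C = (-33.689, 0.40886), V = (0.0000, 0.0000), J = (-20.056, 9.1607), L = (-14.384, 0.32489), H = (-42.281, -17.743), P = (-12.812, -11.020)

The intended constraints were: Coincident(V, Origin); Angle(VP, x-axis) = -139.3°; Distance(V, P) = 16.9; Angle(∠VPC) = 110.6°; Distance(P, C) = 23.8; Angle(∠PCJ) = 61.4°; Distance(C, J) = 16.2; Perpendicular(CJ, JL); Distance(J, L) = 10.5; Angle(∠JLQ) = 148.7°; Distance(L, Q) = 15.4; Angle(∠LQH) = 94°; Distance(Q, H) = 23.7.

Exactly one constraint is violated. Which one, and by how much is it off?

Distance(Q, H) = 23.7 — off by 4.70.

V = (0.00, 0.00) ✓; VP at -139.3° ✓; |VP| = 16.90 ✓; ∠VPC = 110.6° ✓; |PC| = 23.80 ✓; ∠PCJ = 61.40° ✓; |CJ| = 16.20 ✓; ∠(CJ, JL) = 90.00° ✓; |JL| = 10.50 ✓; ∠JLQ = 148.7° ✓; |LQ| = 15.40 ✓; ∠LQH = 94.00° ✓; |QH| = 28.40 ✗.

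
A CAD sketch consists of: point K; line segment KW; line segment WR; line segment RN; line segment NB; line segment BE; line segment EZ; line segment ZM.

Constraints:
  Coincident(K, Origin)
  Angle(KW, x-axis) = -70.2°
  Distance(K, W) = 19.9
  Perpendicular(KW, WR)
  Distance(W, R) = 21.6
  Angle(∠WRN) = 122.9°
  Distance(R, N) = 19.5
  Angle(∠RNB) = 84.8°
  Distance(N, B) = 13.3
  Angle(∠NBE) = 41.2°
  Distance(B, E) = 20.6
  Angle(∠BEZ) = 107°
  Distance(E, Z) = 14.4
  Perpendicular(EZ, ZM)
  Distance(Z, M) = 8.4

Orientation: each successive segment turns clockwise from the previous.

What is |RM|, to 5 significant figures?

23.711

K is at the origin; KW runs at -70.2° with length 19.9, so W = (6.7409, -18.724). KW ⟂ WR, so WR runs at -160.20°; with |WR| = 21.6, R = (-13.582, -26.040). ∠WRN = 122.9° gives RN at 142.70° from the x-axis; with |RN| = 19.5, N = (-29.094, -14.223). ∠RNB = 84.8° gives NB at 47.500° from the x-axis; with |NB| = 13.3, B = (-20.109, -4.4177). ∠NBE = 41.2° gives BE at -91.300° from the x-axis; with |BE| = 20.6, E = (-20.576, -25.012). ∠BEZ = 107.0° gives EZ at -164.30° from the x-axis; with |EZ| = 14.4, Z = (-34.439, -28.909). EZ is perpendicular to ZM, so ZM runs at 105.70°; with |ZM| = 8.4, M = (-36.712, -20.822). Then |RM| = |M − R| = 23.711.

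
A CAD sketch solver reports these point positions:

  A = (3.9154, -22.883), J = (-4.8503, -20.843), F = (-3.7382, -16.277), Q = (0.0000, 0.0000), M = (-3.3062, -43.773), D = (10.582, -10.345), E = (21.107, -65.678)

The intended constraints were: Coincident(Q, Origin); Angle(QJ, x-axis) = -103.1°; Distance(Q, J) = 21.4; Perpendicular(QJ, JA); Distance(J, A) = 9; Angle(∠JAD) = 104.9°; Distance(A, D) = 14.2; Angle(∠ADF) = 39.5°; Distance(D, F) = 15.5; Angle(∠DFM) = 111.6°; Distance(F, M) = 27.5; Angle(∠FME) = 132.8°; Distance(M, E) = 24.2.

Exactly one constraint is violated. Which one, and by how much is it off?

Distance(M, E) = 24.2 — off by 8.60.

Q = (0.00, 0.00) ✓; QJ at -103.1° ✓; |QJ| = 21.40 ✓; ∠(QJ, JA) = 90.00° ✓; |JA| = 9.000 ✓; ∠JAD = 104.9° ✓; |AD| = 14.20 ✓; ∠ADF = 39.50° ✓; |DF| = 15.50 ✓; ∠DFM = 111.6° ✓; |FM| = 27.50 ✓; ∠FME = 132.8° ✓; |ME| = 32.80 ✗.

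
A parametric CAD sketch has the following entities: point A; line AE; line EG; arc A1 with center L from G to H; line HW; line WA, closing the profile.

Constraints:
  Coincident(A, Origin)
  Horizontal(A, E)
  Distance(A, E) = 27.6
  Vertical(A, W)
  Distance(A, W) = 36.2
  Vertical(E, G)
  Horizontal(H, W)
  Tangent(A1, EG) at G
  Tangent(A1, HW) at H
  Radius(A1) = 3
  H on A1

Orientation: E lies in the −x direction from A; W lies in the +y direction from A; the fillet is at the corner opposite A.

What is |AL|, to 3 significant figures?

41.3

A is at the origin; A and E share the same y with |AE| = 27.6 and E on the −x side, so E = (-27.6, 0.00). A and W share the same x with |AW| = 36.2 and W on the +y side, so W = (0.00, 36.2). The virtual corner opposite A is at (-27.6, 36.2). The tangent condition forces LG to be normal to EG and tangency of A1 to HW means the radius LH is perpendicular to HW, with radius 3.0, so the center L sits 3.0 in from both sides at L = (-24.6, 33.2). Then |AL| = |L − A| = 41.3.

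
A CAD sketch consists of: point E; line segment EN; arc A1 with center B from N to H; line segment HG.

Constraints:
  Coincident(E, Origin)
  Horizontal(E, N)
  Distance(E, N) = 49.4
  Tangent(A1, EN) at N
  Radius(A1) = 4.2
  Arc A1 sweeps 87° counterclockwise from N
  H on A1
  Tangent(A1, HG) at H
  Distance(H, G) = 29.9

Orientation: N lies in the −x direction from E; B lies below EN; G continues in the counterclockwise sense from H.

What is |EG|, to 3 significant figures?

64.7

On A1, N sits at bearing 90° from B; an 87° counterclockwise sweep puts H at bearing 177°, so H = B + 4.2·(cos 177°, sin 177°) = (-53.6, -3.98). The tangent condition forces BH to be normal to HG, so HG runs along (−sin 177°, cos 177°); with |HG| = 29.9, G = (-55.2, -33.8). Then |EG| = |G − E| = 64.7.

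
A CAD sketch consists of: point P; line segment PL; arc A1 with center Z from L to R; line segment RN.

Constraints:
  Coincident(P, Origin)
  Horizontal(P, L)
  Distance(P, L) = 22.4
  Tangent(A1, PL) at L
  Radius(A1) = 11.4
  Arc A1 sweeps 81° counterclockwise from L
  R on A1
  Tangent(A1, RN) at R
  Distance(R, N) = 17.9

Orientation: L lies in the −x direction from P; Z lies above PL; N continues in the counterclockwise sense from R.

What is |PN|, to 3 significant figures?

28.5

On A1, L sits at bearing -90° from Z; an 81° counterclockwise sweep puts R at bearing -9°, so R = Z + 11.4·(cos -9°, sin -9°) = (-11.1, 9.62). A1 meets RN tangentially, so ZR is at right angles to RN, so RN runs along (−sin -9°, cos -9°); with |RN| = 17.9, N = (-8.34, 27.3). Then |PN| = |N − P| = 28.5.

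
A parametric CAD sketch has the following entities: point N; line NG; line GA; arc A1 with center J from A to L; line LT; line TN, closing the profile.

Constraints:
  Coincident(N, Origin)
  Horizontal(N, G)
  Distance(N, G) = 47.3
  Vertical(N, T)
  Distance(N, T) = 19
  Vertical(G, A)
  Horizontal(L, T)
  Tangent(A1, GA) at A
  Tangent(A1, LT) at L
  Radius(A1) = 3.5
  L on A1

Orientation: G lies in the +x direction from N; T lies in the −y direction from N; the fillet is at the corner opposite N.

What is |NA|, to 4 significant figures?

49.77

The virtual corner opposite N is at (47.30, -19.00). Tangency of A1 to GA means the radius JA is perpendicular to GA and A1 meets LT tangentially, so JL is at right angles to LT, with radius 3.5, so the center J sits 3.5 in from both sides at J = (43.80, -15.50). That places the tangent points at A = (47.30, -15.50) on GA and L = (43.80, -19.00) on LT. Then |NA| = |A − N| = 49.77.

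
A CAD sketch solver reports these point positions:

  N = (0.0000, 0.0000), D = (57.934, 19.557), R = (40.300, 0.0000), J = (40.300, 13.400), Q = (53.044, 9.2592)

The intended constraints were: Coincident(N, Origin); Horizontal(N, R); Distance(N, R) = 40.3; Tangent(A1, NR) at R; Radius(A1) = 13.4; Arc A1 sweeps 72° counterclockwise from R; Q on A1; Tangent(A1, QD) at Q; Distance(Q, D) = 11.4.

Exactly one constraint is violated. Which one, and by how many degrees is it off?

Tangent(A1, QD) at Q — off by 7.40°.

N = (0.00, 0.00) ✓; N.y = 0.00, R.y = 0.00 ✓; |NR| = 40.30 ✓; ∠(JR, RN) = 90.00° ✓; |JR| = 13.40 ✓; bearing(J→Q) − bearing(J→R) = 72.00° ✓; |JQ| = 13.40 ✓; ∠(JQ, QD) = 97.40° ✗; |QD| = 11.40 ✓.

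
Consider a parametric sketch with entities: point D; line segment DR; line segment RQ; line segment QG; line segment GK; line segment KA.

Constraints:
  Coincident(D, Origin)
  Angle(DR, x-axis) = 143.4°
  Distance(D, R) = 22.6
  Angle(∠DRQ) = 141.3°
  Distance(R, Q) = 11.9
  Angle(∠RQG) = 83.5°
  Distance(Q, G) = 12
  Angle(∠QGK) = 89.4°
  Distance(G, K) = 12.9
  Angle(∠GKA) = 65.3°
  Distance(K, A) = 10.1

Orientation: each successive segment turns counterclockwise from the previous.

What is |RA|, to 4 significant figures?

3.525

∠QGK = 89.4° gives GK at 9.200° from the x-axis; with |GK| = 12.9, K = (-15.51, 3.236). ∠GKA = 65.3° gives KA at 123.9° from the x-axis; with |KA| = 10.1, A = (-21.14, 11.62). Then |RA| = |A − R| = 3.525.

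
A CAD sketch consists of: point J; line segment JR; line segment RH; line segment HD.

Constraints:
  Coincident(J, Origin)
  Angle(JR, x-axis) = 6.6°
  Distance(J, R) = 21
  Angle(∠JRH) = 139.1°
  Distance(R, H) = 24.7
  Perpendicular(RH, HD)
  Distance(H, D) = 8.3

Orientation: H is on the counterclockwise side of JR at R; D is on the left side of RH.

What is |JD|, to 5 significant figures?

40.937

J is at the origin; JR runs at 6.6° with length 21.0, so R = 21.0·(cos 6.6°, sin 6.6°) = (20.861, 2.4137). ∠JRH = 139.1°, so RH runs at 6.6° + (180° − 139.1°) = 47.500° from the x-axis; with |RH| = 24.7, H = R + 24.7·(cos 47.500°, sin 47.500°) = (37.548, 20.624). The perpendicularity gives HD at right angles to RH; with |HD| = 8.3 on the left of RH, D = H + 8.3·(-0.73728, 0.67559) = (31.429, 26.232). Then |JD| = |D − J| = 40.937.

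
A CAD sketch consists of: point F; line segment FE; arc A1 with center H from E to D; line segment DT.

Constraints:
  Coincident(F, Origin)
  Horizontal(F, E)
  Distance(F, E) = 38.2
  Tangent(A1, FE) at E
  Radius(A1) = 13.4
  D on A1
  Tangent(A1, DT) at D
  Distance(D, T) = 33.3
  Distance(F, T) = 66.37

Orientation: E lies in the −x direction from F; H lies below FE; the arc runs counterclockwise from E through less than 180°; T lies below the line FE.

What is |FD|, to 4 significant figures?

53.77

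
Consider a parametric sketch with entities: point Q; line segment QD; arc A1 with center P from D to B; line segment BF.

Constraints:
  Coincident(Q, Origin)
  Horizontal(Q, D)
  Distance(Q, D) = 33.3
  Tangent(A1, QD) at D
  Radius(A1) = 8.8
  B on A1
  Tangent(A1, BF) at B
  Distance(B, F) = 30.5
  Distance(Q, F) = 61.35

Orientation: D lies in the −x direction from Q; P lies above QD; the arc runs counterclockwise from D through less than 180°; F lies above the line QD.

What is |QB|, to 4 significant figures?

31.29

Checks: |PB| = 8.800 ✓; ∠(PB, BF) = 90.00° ✓; |BF| = 30.50 ✓; |QF| = 61.35 ✓.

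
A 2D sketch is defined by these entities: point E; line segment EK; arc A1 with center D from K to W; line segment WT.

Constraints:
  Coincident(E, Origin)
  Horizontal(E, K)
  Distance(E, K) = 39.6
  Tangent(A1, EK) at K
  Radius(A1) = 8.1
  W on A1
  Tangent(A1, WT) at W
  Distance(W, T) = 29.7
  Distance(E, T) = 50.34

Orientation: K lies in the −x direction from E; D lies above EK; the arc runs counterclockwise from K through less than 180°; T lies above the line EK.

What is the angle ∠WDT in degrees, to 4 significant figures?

74.74°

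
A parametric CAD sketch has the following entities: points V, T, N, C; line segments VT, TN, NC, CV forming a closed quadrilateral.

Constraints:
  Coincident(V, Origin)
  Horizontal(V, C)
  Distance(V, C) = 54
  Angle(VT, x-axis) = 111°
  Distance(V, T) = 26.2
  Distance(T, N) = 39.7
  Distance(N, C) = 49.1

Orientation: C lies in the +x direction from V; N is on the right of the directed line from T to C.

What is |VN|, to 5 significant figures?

13.568

V is at the origin; V and C share the same y with |VC| = 54.0 and C in +x, so C = (54.0, 0). VT runs at 111.0° with |VT| = 26.2, so T = (-9.3892, 24.460). N is determined by |TN| = 39.7 and |NC| = 49.1 together: it lies at the intersection of circle(T, 39.7) and circle(C, 49.1). With |TC| = 67.945, the foot of the radical line on TC is 27.830 from T and the perpendicular offset is √(39.7² − 27.830²) = 28.313. Taking the right-of-TC solution: N = (6.3822, -11.973).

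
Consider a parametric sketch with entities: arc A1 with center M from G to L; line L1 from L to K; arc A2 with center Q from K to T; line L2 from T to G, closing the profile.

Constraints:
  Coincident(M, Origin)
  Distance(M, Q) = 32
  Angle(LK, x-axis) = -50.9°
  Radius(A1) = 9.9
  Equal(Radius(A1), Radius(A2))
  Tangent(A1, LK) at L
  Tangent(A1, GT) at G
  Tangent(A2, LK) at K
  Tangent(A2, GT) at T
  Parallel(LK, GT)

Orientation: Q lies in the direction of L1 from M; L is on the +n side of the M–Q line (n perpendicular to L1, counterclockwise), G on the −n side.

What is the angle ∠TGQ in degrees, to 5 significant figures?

17.191°

The slot axis is L1's direction at -50.9°, so u = (cos -50.9°, sin -50.9°) = (0.63068, -0.77605) and n = (−sin -50.9°, cos -50.9°) = (0.77605, 0.63068). M is at the origin and Q lies 32.0 along u from M, so Q = 32.0·u = (20.182, -24.833). Tangency of A1 to both parallel lines with radius 9.9 puts L and G at M ± 9.9·n: L = (7.6829, 6.2437), G = (-7.6829, -6.2437). Equal radii place K and T the same way about Q: K = Q + 9.9·n = (27.864, -18.590), T = Q − 9.9·n = (12.499, -31.077). Then cos ∠TGQ = GT·GQ / (|GT||GQ|), giving 17.191°.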